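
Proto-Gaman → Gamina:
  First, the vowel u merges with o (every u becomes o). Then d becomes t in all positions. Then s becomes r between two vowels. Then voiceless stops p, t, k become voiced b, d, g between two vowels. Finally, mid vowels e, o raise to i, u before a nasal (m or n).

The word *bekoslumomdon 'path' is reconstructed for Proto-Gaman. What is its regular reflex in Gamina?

begoslumumtun

Gamina: *bekoslumomdon
  bekoslumomdon → bekoslomomdon   [vowel merger]
  bekoslomomdon → bekoslomomton   [unconditioned shift]
  bekoslomomton (rule 3 does not apply)
  bekoslomomton → begoslomomton   [intervocalic voicing]
  begoslomomton → begoslumumtun   [pre-nasal raising]
  giving Gamina begoslumumtun.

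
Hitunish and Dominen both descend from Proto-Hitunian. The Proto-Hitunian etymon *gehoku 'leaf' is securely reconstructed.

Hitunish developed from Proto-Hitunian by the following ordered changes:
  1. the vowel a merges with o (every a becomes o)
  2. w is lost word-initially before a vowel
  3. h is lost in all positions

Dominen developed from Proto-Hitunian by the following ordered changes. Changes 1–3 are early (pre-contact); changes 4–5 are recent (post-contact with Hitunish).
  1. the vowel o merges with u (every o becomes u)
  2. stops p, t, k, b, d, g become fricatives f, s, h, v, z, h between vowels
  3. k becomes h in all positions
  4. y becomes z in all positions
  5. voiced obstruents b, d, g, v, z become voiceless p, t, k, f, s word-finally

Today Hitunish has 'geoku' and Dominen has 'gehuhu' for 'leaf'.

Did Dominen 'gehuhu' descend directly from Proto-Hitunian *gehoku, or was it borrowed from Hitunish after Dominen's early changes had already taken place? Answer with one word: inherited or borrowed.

inherited

If inherited, *gehoku would pass through all of Dominen's changes:
Dominen: start from *gehoku.
  rule 1 (vowel merger): gehoku → gehuku
  rule 2 (intervocalic lenition): gehuku → gehuhu
  rule 3: no change — gehuhu
  rule 4: no change — gehuhu
  rule 5: no change — gehuhu
  ⇒ Dominen gehuhu
If borrowed from Hitunish 'geoku' after the early changes, it would undergo only the recent ones:
  rule 4 (unconditioned shift): no change (geoku)
  rule 5 (final devoicing): no change (geoku)
  ⇒ as a loan: geoku
Dominen 'gehuhu' matches the inherited outcome exactly, so it is an inherited cognate, not a loan.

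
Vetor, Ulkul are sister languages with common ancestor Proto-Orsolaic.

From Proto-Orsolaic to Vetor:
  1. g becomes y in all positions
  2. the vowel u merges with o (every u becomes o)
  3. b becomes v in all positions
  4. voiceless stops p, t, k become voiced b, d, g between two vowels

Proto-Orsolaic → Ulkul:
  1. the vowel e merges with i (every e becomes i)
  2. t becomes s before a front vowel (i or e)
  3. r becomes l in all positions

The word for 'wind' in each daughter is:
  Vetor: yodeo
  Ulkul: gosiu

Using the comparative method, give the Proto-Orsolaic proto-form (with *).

*goteu

Position 3: Vetor has d, Ulkul has s. Taking the neighbouring segments as reconstructed: Vetor d could go back to *t or *d; Ulkul s could go back to *t or *s — the one source consistent with every daughter is *t.
Position 1: Vetor has y, Ulkul has g. Ulkul preserves g here (none of its changes turn any other segment into g), so the proto-segment is *g.
This points to *goteu. Verify forward in each daughter:
Vetor: *goteu > yoteu > yoteo > yodeo  (by unconditioned shift, vowel merger, intervocalic voicing)
Ulkul: *goteu
  goteu → gotiu   [vowel merger]
  gotiu → gosiu   [palatalisation]
  gosiu (rule 3 does not apply)
  giving Ulkul gosiu.
*goteu is the unique common source.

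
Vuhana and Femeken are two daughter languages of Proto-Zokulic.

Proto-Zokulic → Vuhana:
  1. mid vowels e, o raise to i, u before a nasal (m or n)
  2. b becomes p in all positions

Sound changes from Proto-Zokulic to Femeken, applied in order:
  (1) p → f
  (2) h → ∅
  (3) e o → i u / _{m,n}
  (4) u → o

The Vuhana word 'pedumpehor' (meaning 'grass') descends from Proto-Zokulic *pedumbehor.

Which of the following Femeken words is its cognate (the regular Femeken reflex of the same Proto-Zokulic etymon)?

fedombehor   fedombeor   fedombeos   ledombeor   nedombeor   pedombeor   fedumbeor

fedombeor

Femeken: start from *pedumbehor.
  rule 1 (unconditioned shift): pedumbehor → fedumbehor
  rule 2 (h-loss): fedumbehor → fedumbeor
  rule 3: no change — fedumbeor
  rule 4 (vowel merger): fedumbeor → fedombeor
  ⇒ Femeken fedombeor
Among the options, 'fedombeor' alone shows every Femeken change applied in order.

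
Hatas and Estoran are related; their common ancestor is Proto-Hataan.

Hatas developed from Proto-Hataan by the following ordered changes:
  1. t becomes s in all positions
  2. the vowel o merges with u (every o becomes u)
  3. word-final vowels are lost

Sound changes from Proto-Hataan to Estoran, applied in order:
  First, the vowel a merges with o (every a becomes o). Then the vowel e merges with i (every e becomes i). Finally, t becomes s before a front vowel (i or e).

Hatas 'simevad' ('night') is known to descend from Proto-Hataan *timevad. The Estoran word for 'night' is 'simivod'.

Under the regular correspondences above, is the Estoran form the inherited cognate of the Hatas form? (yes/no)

Derive the expected Estoran reflex of *timevad:
Estoran: start from *timevad.
  rule 1 (vowel merger): timevad → timevod
  rule 2 (vowel merger): timevod → timivod
  rule 3 (palatalisation): timivod → simivod
  ⇒ Estoran simivod
Estoran 'simivod' matches the regular reflex exactly, so the pair is cognate.

yes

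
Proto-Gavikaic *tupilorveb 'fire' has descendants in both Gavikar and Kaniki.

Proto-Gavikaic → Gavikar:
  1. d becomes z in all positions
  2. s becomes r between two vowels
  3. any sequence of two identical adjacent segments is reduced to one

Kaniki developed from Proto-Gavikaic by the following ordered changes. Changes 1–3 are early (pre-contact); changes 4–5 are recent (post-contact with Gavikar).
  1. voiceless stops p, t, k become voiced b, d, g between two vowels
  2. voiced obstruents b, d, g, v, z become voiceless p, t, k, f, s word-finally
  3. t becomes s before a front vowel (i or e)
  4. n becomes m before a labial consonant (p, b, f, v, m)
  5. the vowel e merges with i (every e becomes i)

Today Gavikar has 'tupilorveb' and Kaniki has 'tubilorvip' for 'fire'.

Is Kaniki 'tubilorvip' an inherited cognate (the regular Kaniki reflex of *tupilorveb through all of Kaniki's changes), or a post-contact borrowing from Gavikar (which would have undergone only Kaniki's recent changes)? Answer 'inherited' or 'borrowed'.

If inherited, *tupilorveb would pass through all of Kaniki's changes:
Kaniki: start from *tupilorveb.
  rule 1 (intervocalic voicing): tupilorveb → tubilorveb
  rule 2 (final devoicing): tubilorveb → tubilorvep
  rule 3: no change — tubilorvep
  rule 4: no change — tubilorvep
  rule 5 (vowel merger): tubilorvep → tubilorvip
  ⇒ Kaniki tubilorvip
If borrowed from Gavikar 'tupilorveb' after the early changes, it would undergo only the recent ones:
  rule 4 (nasal place assimilation): no change (tupilorveb)
  rule 5 (vowel merger): tupilorveb → tupilorvib
  ⇒ as a loan: tupilorvib
Kaniki 'tubilorvip' matches the inherited outcome exactly, so it is an inherited cognate, not a loan.

inherited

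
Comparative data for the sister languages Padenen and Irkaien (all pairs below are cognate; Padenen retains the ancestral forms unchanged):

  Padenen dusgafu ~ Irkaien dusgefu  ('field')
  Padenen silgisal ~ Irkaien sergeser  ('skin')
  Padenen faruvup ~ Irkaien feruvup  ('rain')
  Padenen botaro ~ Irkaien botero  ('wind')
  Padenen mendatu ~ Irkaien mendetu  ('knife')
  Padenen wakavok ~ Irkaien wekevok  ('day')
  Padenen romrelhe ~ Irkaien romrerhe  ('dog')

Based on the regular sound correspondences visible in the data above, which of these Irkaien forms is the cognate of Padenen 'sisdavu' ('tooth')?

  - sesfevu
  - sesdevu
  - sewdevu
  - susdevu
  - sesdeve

silgisal ~ sergeser — Padenen i corresponds to Irkaien e after a consonant, before a consonant other than r, m, n, p, b, f, v.
wakavok ~ wekevok — Padenen a corresponds to Irkaien e after a consonant, before a labial obstruent.
Applying these to Padenen 'sisdavu':
  sisdavu → sesdavu   (i→e after a consonant, before a consonant other than r, m, n, p, b, f, v)
  sesdavu → sesdevu   (a→e after a consonant, before a labial obstruent)
So the Irkaien cognate is 'sesdevu'.

sesdevu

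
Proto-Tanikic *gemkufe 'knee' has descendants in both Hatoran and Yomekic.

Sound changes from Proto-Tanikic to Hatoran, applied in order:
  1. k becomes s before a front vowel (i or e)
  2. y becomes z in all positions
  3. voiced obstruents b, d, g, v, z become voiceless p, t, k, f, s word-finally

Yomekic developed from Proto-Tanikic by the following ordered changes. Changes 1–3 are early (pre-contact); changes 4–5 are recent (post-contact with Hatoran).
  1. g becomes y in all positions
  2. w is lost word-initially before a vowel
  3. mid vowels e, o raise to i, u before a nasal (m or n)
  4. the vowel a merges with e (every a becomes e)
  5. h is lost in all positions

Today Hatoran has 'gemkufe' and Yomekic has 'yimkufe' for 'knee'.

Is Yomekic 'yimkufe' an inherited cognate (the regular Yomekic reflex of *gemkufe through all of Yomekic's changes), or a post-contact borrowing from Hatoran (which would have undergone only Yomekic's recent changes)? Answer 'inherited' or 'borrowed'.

If inherited, *gemkufe would pass through all of Yomekic's changes:
Yomekic: *gemkufe
  gemkufe → yemkufe   [unconditioned shift]
  yemkufe (rule 2 does not apply)
  yemkufe → yimkufe   [pre-nasal raising]
  yimkufe (rule 4 does not apply)
  yimkufe (rule 5 does not apply)
  giving Yomekic yimkufe.
If borrowed from Hatoran 'gemkufe' after the early changes, it would undergo only the recent ones:
  rule 4 (vowel merger): no change (gemkufe)
  rule 5 (h-loss): no change (gemkufe)
  ⇒ as a loan: gemkufe
Yomekic 'yimkufe' matches the inherited outcome exactly, so it is an inherited cognate, not a loan.

inherited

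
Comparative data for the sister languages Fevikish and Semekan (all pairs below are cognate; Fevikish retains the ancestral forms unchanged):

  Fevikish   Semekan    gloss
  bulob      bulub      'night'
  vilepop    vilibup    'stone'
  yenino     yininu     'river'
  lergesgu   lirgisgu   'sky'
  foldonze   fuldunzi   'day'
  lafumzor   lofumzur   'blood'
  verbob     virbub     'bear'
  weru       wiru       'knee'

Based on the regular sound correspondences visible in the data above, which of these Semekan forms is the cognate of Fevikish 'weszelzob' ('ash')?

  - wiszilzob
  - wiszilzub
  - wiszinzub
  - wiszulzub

lergesgu ~ lirgisgu — Fevikish e corresponds to Semekan i after a consonant, before a consonant other than r, m, n, p, b, f, v.
bulob ~ bulub, verbob ~ virbub — Fevikish o corresponds to Semekan u after a consonant, before a labial obstruent.
Applying these to Fevikish 'weszelzob':
  weszelzob → wiszelzob   (e→i after a consonant, before a consonant other than r, m, n, p, b, f, v)
  wiszelzob → wiszilzob   (e→i after a consonant, before a consonant other than r, m, n, p, b, f, v)
  wiszilzob → wiszilzub   (o→u after a consonant, before a labial obstruent)
So the Semekan cognate is 'wiszilzub'.

wiszilzub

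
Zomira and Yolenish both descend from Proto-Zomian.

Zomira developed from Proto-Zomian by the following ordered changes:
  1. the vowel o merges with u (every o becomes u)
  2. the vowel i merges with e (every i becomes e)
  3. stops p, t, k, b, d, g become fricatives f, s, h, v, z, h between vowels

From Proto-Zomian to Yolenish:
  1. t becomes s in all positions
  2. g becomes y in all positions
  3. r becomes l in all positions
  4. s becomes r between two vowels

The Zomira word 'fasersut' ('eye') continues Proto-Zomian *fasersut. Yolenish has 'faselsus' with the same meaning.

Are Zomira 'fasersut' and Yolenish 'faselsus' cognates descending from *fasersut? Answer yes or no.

no

Derive the expected Yolenish reflex of *fasersut:
Yolenish: *fasersut > fasersus > faselsus > farelsus  (by unconditioned shift, unconditioned shift, rhotacism)
The regular Yolenish reflex would be 'farelsus', but the attested form is 'faselsus'. The correspondence is irregular, so they are not cognates (the Yolenish form has a different source).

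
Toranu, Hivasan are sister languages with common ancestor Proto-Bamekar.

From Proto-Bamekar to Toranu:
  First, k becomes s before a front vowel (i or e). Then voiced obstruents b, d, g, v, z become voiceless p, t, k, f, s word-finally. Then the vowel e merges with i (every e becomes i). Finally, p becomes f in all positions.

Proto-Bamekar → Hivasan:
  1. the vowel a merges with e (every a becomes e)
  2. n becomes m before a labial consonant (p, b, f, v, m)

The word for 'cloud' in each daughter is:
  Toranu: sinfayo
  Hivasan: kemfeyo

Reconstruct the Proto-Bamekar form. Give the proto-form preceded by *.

Position 1: Toranu has s, Hivasan has k. Hivasan preserves k here (none of its changes turn any other segment into k), so the proto-segment is *k.
Position 2: Toranu has i, Hivasan has e. Taking the neighbouring segments as reconstructed: Toranu i could go back to *e or *i; Hivasan e could go back to *a or *e — the one source consistent with every daughter is *e.
Continuing position by position gives *kenfayo; check it forward:
Toranu: *kenfayo > senfayo > sinfayo  (by palatalisation, vowel merger)
Hivasan: *kenfayo
  kenfayo → kenfeyo   [vowel merger]
  kenfeyo → kemfeyo   [nasal place assimilation]
  giving Hivasan kemfeyo.
*kenfayo is the unique common source.

*kenfayo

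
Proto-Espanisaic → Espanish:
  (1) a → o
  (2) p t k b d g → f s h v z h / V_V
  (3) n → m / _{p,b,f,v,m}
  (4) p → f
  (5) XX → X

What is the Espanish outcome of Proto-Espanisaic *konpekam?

Espanish: *konpekam > konpekom > konpehom > kompehom > komfehom  (by vowel merger, intervocalic lenition, nasal place assimilation, unconditioned shift)

komfehom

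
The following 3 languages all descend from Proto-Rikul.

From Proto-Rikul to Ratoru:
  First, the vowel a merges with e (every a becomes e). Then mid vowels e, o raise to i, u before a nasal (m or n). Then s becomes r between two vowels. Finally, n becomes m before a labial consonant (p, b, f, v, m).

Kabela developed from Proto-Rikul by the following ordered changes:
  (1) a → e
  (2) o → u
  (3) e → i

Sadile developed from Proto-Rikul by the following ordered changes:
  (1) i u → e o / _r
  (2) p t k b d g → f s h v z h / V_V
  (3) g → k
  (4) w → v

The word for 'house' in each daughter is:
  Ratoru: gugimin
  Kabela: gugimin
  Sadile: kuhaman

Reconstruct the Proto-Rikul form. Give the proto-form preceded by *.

Position 3: Ratoru has g, Kabela has g, Sadile has h. Ratoru preserves g here (none of its changes turn any other segment into g), so the proto-segment is *g.
Position 6: Ratoru has i, Kabela has i, Sadile has a. Sadile preserves a here (none of its changes turn any other segment into a), so the proto-segment is *a.
Verify the candidate proto-form against each daughter:
Ratoru: *gugaman
  gugaman → gugemen   [vowel merger]
  gugemen → gugimin   [pre-nasal raising]
  gugimin (rule 3 does not apply)
  gugimin (rule 4 does not apply)
  giving Ratoru gugimin.
Kabela: *gugaman > gugemen > gugimin  (by vowel merger, vowel merger)
Sadile: *gugaman > guhaman > kuhaman  (by intervocalic lenition, unconditioned shift)
*gugaman is the unique common source.

*gugaman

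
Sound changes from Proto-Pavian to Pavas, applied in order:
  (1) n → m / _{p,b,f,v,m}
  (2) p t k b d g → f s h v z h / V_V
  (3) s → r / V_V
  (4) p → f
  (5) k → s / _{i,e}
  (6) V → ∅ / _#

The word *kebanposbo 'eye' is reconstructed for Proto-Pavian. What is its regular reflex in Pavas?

Pavas: *kebanposbo
  kebanposbo → kebamposbo   [nasal place assimilation]
  kebamposbo → kevamposbo   [intervocalic lenition]
  kevamposbo (rule 3 does not apply)
  kevamposbo → kevamfosbo   [unconditioned shift]
  kevamfosbo → sevamfosbo   [palatalisation]
  sevamfosbo → sevamfosb   [apocope]
  giving Pavas sevamfosb.

sevamfosb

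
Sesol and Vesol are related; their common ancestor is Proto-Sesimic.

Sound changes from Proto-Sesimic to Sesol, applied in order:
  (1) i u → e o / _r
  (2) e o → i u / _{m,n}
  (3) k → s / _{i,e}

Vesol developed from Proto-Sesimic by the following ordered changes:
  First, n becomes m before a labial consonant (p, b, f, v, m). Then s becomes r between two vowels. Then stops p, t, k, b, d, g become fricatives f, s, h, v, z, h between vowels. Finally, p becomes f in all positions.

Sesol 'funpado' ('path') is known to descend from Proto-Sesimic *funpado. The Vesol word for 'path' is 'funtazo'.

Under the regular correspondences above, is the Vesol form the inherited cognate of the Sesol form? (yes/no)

no

Derive the expected Vesol reflex of *funpado:
Vesol: *funpado
  funpado → fumpado   [nasal place assimilation]
  fumpado (rule 2 does not apply)
  fumpado → fumpazo   [intervocalic lenition]
  fumpazo → fumfazo   [unconditioned shift]
  giving Vesol fumfazo.
The regular Vesol reflex would be 'fumfazo', but the attested form is 'funtazo'. The correspondence is irregular, so they are not cognates (the Vesol form has a different source).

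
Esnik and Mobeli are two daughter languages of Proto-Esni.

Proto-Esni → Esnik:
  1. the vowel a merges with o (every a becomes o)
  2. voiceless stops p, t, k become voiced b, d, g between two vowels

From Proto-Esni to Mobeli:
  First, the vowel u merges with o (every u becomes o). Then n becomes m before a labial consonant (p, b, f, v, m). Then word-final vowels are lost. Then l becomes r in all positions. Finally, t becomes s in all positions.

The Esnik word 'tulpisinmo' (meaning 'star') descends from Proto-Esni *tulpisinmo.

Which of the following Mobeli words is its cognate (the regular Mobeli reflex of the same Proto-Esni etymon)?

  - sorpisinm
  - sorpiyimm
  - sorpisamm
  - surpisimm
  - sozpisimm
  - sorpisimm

sorpisimm

Mobeli: start from *tulpisinmo.
  rule 1 (vowel merger): tulpisinmo → tolpisinmo
  rule 2 (nasal place assimilation): tolpisinmo → tolpisimmo
  rule 3 (apocope): tolpisimmo → tolpisimm
  rule 4 (unconditioned shift): tolpisimm → torpisimm
  rule 5 (unconditioned shift): torpisimm → sorpisimm
  ⇒ Mobeli sorpisimm
Only 'sorpisimm' matches the regular Mobeli development of *tulpisinmo.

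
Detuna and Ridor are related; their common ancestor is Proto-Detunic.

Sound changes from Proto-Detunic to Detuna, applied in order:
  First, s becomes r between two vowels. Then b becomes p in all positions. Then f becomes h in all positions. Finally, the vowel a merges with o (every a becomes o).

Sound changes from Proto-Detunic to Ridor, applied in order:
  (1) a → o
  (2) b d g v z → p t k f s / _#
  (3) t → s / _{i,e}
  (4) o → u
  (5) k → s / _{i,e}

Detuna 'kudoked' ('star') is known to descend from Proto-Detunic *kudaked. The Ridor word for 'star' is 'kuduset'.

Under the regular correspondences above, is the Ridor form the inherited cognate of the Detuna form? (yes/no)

yes

Derive the expected Ridor reflex of *kudaked:
Ridor: start from *kudaked.
  rule 1 (vowel merger): kudaked → kudoked
  rule 2 (final devoicing): kudoked → kudoket
  rule 3: no change — kudoket
  rule 4 (vowel merger): kudoket → kuduket
  rule 5 (palatalisation): kuduket → kuduset
  ⇒ Ridor kuduset
Ridor 'kuduset' matches the regular reflex exactly, so the pair is cognate.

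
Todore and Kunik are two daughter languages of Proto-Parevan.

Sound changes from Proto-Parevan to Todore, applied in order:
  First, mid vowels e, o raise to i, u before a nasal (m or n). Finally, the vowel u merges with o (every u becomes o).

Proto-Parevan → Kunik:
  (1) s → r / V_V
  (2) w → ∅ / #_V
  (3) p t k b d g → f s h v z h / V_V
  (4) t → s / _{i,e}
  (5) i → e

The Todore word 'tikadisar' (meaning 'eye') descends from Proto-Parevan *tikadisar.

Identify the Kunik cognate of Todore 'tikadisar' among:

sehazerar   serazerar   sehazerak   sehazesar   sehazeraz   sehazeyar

sehazerar

Kunik: start from *tikadisar.
  rule 1 (rhotacism): tikadisar → tikadirar
  rule 2: no change — tikadirar
  rule 3 (intervocalic lenition): tikadirar → tihazirar
  rule 4 (palatalisation): tihazirar → sihazirar
  rule 5 (vowel merger): sihazirar → sehazerar
  ⇒ Kunik sehazerar
The other candidates each miss or misapply at least one Kunik change.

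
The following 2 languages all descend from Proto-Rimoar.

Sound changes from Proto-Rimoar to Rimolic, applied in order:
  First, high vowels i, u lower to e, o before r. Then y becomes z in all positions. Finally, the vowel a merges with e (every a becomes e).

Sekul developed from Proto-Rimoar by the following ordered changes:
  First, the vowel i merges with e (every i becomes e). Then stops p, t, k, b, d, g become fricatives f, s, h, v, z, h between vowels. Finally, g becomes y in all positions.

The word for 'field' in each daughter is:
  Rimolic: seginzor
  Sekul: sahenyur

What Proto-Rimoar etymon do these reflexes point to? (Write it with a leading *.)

*saginyur

Position 4: Rimolic has i, Sekul has e. Rimolic preserves i here (none of its changes turn any other segment into i), so the proto-segment is *i.
Position 7: Rimolic has o, Sekul has u. Sekul preserves u here (none of its changes turn any other segment into u), so the proto-segment is *u.
Position 6: Rimolic has z, Sekul has y. Taking the neighbouring segments as reconstructed: Rimolic z could go back to *z or *y; Sekul y could go back to *g or *y — the one source consistent with every daughter is *y.
Continuing position by position gives *saginyur; check it forward:
Rimolic: *saginyur
  saginyur → saginyor   [pre-rhotic lowering]
  saginyor → saginzor   [unconditioned shift]
  saginzor → seginzor   [vowel merger]
  giving Rimolic seginzor.
Sekul: start from *saginyur.
  rule 1 (vowel merger): saginyur → sagenyur
  rule 2 (intervocalic lenition): sagenyur → sahenyur
  rule 3: no change — sahenyur
  ⇒ Sekul sahenyur
*saginyur is the unique common source.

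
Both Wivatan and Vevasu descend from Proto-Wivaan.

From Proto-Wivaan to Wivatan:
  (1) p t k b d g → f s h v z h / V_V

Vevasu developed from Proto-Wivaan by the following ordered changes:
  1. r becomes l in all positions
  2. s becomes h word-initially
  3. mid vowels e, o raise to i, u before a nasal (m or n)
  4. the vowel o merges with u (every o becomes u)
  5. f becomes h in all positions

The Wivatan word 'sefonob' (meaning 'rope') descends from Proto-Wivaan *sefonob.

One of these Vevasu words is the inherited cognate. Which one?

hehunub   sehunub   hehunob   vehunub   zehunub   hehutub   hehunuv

hehunub

Vevasu: *sefonob
  sefonob (rule 1 does not apply)
  sefonob → hefonob   [debuccalisation]
  hefonob → hefunob   [pre-nasal raising]
  hefunob → hefunub   [vowel merger]
  hefunub → hehunub   [unconditioned shift]
  giving Vevasu hehunub.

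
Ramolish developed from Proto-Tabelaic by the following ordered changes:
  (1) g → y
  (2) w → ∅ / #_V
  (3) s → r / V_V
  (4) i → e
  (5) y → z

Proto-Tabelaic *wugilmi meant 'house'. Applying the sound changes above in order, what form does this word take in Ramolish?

uzelme

Ramolish: start from *wugilmi.
  rule 1 (unconditioned shift): wugilmi → wuyilmi
  rule 2 (glide loss): wuyilmi → uyilmi
  rule 3: no change — uyilmi
  rule 4 (vowel merger): uyilmi → uyelme
  rule 5 (unconditioned shift): uyelme → uzelme
  ⇒ Ramolish uzelme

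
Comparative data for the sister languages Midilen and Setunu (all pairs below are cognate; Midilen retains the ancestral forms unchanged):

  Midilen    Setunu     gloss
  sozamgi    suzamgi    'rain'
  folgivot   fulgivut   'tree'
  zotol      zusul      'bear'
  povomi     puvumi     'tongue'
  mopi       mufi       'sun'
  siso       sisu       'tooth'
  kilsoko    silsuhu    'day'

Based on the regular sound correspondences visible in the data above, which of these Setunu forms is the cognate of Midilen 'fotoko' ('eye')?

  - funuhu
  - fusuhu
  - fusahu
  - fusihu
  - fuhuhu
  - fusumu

sozamgi ~ suzamgi, folgivot ~ fulgivut — Midilen o corresponds to Setunu u after a consonant, before a consonant other than r, m, n, p, b, f, v.
zotol ~ zusul — Midilen t corresponds to Setunu s between vowels (before a back vowel).
kilsoko ~ silsuhu — Midilen k corresponds to Setunu h between vowels (before a back vowel).
siso ~ sisu, kilsoko ~ silsuhu — Midilen o corresponds to Setunu u word-finally.
Applying these to Midilen 'fotoko':
  fotoko → futoko   (o→u after a consonant, before a consonant other than r, m, n, p, b, f, v)
  futoko → fusoko   (t→s between vowels (before a back vowel))
  fusoko → fusuko   (o→u after a consonant, before a consonant other than r, m, n, p, b, f, v)
  fusuko → fusuho   (k→h between vowels (before a back vowel))
  fusuho → fusuhu   (o→u word-finally)
So the Setunu cognate is 'fusuhu'.

fusuhu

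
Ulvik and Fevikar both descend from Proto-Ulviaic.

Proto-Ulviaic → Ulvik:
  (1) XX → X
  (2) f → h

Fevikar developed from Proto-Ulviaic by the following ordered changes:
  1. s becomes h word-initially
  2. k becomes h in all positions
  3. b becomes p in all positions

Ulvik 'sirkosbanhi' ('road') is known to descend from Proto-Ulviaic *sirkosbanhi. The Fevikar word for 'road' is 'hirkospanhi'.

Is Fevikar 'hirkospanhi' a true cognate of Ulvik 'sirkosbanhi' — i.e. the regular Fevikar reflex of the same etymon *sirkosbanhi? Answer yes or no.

Derive the expected Fevikar reflex of *sirkosbanhi:
Fevikar: start from *sirkosbanhi.
  rule 1 (debuccalisation): sirkosbanhi → hirkosbanhi
  rule 2 (unconditioned shift): hirkosbanhi → hirhosbanhi
  rule 3 (unconditioned shift): hirhosbanhi → hirhospanhi
  ⇒ Fevikar hirhospanhi
The regular Fevikar reflex would be 'hirhospanhi', but the attested form is 'hirkospanhi'. The correspondence is irregular, so they are not cognates (the Fevikar form has a different source).

no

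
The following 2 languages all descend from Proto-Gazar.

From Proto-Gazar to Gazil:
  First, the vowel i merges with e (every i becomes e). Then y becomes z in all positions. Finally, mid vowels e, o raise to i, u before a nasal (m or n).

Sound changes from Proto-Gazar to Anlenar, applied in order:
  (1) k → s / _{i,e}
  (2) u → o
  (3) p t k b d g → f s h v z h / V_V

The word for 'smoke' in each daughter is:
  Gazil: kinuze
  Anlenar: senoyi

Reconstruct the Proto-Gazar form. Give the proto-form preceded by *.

*kenuyi

Position 5: Gazil has z, Anlenar has y. Anlenar preserves y here (none of its changes turn any other segment into y), so the proto-segment is *y.
Position 4: Gazil has u, Anlenar has o. Taking the neighbouring segments as reconstructed: Gazil u can only go back to *u; Anlenar o could go back to *o or *u — the one source consistent with every daughter is *u.
Position 6: Gazil has e, Anlenar has i. Anlenar preserves i here (none of its changes turn any other segment into i), so the proto-segment is *i.
This points to *kenuyi. Verify forward in each daughter:
Gazil: *kenuyi > kenuye > kenuze > kinuze  (by vowel merger, unconditioned shift, pre-nasal raising)
Anlenar: *kenuyi
  kenuyi → senuyi   [palatalisation]
  senuyi → senoyi   [vowel merger]
  senoyi (rule 3 does not apply)
  giving Anlenar senoyi.
*kenuyi is the unique common source.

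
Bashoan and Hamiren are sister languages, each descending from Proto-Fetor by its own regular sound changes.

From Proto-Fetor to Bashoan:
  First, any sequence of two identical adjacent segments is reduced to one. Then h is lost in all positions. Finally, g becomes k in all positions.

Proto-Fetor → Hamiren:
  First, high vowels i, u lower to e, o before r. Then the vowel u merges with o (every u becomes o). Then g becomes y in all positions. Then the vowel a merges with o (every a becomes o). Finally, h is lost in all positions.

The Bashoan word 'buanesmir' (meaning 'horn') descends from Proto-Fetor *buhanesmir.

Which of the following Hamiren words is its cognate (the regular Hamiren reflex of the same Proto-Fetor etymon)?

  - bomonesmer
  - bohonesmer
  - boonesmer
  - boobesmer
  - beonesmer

Hamiren: *buhanesmir > buhanesmer > bohanesmer > bohonesmer > boonesmer  (by pre-rhotic lowering, vowel merger, vowel merger, h-loss)
The other candidates each miss or misapply at least one Hamiren change.

boonesmer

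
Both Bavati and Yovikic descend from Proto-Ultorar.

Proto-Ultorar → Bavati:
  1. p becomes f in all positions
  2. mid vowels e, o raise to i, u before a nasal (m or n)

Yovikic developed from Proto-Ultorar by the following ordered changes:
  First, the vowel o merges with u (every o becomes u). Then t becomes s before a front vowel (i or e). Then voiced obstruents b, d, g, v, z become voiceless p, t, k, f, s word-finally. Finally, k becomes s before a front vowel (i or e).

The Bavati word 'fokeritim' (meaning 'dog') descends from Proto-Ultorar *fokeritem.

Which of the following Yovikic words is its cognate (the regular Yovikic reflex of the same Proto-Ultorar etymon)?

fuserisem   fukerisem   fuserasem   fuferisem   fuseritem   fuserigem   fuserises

Yovikic: start from *fokeritem.
  rule 1 (vowel merger): fokeritem → fukeritem
  rule 2 (palatalisation): fukeritem → fukerisem
  rule 3: no change — fukerisem
  rule 4 (palatalisation): fukerisem → fuserisem
  ⇒ Yovikic fuserisem
Among the options, 'fuserisem' alone shows every Yovikic change applied in order.

fuserisem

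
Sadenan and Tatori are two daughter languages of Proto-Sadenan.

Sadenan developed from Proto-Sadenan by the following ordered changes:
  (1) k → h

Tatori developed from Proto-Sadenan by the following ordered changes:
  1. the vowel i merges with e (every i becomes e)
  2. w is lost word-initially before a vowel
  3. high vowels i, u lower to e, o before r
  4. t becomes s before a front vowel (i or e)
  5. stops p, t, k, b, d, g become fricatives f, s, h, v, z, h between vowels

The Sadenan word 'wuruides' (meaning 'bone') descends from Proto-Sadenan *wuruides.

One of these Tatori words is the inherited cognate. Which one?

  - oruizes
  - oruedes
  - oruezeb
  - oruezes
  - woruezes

oruezes

Tatori: start from *wuruides.
  rule 1 (vowel merger): wuruides → wuruedes
  rule 2 (glide loss): wuruedes → uruedes
  rule 3 (pre-rhotic lowering): uruedes → oruedes
  rule 4: no change — oruedes
  rule 5 (intervocalic lenition): oruedes → oruezes
  ⇒ Tatori oruezes
Only 'oruezes' matches the regular Tatori development of *wuruides.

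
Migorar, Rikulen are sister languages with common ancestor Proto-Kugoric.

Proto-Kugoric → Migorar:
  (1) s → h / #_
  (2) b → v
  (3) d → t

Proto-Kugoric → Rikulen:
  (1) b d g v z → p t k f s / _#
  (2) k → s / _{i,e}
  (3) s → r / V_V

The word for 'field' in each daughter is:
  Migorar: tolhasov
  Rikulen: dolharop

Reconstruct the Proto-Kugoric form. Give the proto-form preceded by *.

Position 6: Migorar has s, Rikulen has r. Migorar preserves s here (none of its changes turn any other segment into s), so the proto-segment is *s.
Position 1: Migorar has t, Rikulen has d. Rikulen preserves d here (none of its changes turn any other segment into d), so the proto-segment is *d.
Verify the candidate proto-form against each daughter:
Migorar: *dolhasob
  dolhasob (rule 1 does not apply)
  dolhasob → dolhasov   [unconditioned shift]
  dolhasov → tolhasov   [unconditioned shift]
  giving Migorar tolhasov.
Rikulen: *dolhasob
  dolhasob → dolhasop   [final devoicing]
  dolhasop (rule 2 does not apply)
  dolhasop → dolharop   [rhotacism]
  giving Rikulen dolharop.
*dolhasob is the unique common source.

*dolhasob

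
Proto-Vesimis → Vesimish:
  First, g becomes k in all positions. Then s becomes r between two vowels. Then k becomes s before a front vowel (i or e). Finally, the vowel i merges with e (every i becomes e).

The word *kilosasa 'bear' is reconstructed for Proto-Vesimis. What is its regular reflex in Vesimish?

selorara

Vesimish: *kilosasa
  kilosasa (rule 1 does not apply)
  kilosasa → kilorara   [rhotacism]
  kilorara → silorara   [palatalisation]
  silorara → selorara   [vowel merger]
  giving Vesimish selorara.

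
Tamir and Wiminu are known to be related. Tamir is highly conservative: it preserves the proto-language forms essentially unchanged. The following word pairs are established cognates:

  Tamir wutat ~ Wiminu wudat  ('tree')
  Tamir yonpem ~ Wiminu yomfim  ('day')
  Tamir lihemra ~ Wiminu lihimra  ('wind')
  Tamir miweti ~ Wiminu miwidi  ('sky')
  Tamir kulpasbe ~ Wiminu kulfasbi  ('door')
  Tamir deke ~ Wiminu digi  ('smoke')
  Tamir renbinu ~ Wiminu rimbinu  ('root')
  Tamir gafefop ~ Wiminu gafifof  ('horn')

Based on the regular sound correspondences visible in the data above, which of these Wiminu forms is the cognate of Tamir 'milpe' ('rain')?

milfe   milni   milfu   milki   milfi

milfi

yonpem ~ yomfim — Tamir p corresponds to Wiminu f after a consonant, before a front vowel.
kulpasbe ~ kulfasbi, deke ~ digi — Tamir e corresponds to Wiminu i word-finally.
Applying these to Tamir 'milpe':
  milpe → milfe   (p→f after a consonant, before a front vowel)
  milfe → milfi   (e→i word-finally)
So the Wiminu cognate is 'milfi'.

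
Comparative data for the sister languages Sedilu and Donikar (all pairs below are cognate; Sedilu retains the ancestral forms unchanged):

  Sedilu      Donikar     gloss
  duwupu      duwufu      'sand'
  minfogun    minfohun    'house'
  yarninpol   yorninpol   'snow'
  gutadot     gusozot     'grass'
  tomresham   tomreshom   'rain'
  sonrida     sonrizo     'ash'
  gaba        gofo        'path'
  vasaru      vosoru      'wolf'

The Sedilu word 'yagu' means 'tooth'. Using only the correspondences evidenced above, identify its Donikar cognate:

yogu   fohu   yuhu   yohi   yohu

gutadot ~ gusozot, vasaru ~ vosoru — Sedilu a corresponds to Donikar o after a consonant, before a consonant other than r, m, n, p, b, f, v.
minfogun ~ minfohun — Sedilu g corresponds to Donikar h between vowels (before a back vowel).
Applying these to Sedilu 'yagu':
  yagu → yogu   (a→o after a consonant, before a consonant other than r, m, n, p, b, f, v)
  yogu → yohu   (g→h between vowels (before a back vowel))
So the Donikar cognate is 'yohu'.

yohu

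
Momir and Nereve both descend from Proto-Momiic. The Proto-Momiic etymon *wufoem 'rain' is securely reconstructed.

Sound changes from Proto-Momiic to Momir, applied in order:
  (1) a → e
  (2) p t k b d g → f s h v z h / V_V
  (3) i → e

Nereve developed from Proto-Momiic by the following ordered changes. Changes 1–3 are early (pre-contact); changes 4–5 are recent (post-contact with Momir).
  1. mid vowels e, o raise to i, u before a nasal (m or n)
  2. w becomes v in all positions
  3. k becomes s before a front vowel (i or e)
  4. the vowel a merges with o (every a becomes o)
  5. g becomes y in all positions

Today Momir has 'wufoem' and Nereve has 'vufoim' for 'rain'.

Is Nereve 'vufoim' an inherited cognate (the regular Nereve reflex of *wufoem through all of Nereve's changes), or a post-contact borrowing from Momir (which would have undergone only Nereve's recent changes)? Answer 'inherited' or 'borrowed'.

If inherited, *wufoem would pass through all of Nereve's changes:
Nereve: *wufoem > wufoim > vufoim  (by pre-nasal raising, unconditioned shift)
If borrowed from Momir 'wufoem' after the early changes, it would undergo only the recent ones:
  rule 4 (vowel merger): no change (wufoem)
  rule 5 (unconditioned shift): no change (wufoem)
  ⇒ as a loan: wufoem
Nereve 'vufoim' matches the inherited outcome exactly, so it is an inherited cognate, not a loan.

inherited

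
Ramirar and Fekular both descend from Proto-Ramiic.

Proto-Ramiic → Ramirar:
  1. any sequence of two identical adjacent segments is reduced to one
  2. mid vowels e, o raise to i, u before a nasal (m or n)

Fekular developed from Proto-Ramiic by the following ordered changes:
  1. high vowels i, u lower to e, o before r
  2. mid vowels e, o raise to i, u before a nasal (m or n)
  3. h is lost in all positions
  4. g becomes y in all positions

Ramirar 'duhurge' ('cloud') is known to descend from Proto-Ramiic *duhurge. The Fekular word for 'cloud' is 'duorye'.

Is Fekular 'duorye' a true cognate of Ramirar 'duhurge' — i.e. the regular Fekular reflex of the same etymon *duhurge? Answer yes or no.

yes

Derive the expected Fekular reflex of *duhurge:
Fekular: start from *duhurge.
  rule 1 (pre-rhotic lowering): duhurge → duhorge
  rule 2: no change — duhorge
  rule 3 (h-loss): duhorge → duorge
  rule 4 (unconditioned shift): duorge → duorye
  ⇒ Fekular duorye
Fekular 'duorye' matches the regular reflex exactly, so the pair is cognate.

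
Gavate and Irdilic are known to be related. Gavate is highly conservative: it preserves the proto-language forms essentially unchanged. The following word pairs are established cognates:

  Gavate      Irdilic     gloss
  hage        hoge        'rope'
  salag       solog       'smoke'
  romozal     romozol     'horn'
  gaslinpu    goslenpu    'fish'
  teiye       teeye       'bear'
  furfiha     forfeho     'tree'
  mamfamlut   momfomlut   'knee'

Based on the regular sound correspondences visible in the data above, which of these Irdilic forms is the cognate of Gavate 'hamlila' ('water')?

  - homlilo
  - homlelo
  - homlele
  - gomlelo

homlelo

mamfamlut ~ momfomlut — Gavate a corresponds to Irdilic o after a consonant, before a nasal.
furfiha ~ forfeho — Gavate i corresponds to Irdilic e after a consonant, before a consonant other than r, m, n, p, b, f, v.
furfiha ~ forfeho — Gavate a corresponds to Irdilic o word-finally.
Applying these to Gavate 'hamlila':
  hamlila → homlila   (a→o after a consonant, before a nasal)
  homlila → homlela   (i→e after a consonant, before a consonant other than r, m, n, p, b, f, v)
  homlela → homlelo   (a→o word-finally)
So the Irdilic cognate is 'homlelo'.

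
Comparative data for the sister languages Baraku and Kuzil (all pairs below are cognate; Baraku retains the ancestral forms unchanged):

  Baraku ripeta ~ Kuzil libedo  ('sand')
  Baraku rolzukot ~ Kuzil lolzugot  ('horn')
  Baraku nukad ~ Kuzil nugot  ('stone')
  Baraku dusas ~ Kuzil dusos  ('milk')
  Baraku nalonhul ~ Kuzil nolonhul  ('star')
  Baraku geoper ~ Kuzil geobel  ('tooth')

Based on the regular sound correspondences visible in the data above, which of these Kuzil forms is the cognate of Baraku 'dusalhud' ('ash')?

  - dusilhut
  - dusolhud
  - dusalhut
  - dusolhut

nukad ~ nugot, dusas ~ dusos — Baraku a corresponds to Kuzil o after a consonant, before a consonant other than r, m, n, p, b, f, v.
nukad ~ nugot — Baraku d corresponds to Kuzil t word-finally.
Applying these to Baraku 'dusalhud':
  dusalhud → dusolhud   (a→o after a consonant, before a consonant other than r, m, n, p, b, f, v)
  dusolhud → dusolhut   (d→t word-finally)
So the Kuzil cognate is 'dusolhut'.

dusolhut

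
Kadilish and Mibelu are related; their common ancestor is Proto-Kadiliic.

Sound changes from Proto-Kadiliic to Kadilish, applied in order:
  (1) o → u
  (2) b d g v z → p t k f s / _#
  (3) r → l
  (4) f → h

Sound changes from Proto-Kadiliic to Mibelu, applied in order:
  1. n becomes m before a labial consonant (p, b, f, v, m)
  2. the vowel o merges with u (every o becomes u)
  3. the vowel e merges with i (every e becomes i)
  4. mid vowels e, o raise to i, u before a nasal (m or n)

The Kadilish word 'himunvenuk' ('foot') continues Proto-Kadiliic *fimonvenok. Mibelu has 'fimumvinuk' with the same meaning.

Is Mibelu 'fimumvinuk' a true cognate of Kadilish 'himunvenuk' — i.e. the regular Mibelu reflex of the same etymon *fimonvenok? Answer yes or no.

yes

Derive the expected Mibelu reflex of *fimonvenok:
Mibelu: start from *fimonvenok.
  rule 1 (nasal place assimilation): fimonvenok → fimomvenok
  rule 2 (vowel merger): fimomvenok → fimumvenuk
  rule 3 (vowel merger): fimumvenuk → fimumvinuk
  rule 4: no change — fimumvinuk
  ⇒ Mibelu fimumvinuk
Mibelu 'fimumvinuk' matches the regular reflex exactly, so the pair is cognate.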